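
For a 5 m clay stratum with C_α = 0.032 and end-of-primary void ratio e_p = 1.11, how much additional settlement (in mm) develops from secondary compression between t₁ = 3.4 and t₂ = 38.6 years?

Secondary compression: S_s = C_α·H/(1+e_p)·log₁₀(t₂/t₁)
S_s = 0.032×5/(1+1.11)×log₁₀(38.6/3.4)
    = 0.07583 × 1.055 = 0.08001 m

S_s ≈ 80 mm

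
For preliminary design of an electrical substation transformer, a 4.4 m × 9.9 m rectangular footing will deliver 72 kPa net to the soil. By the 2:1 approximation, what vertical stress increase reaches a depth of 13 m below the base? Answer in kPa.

By the 2:1 method the load spreads at 1 horizontal : 2 vertical, so at depth z the loaded area has grown by z in each plan dimension:
Δσ = qBL/((B+z)(L+z)) = 72×4.4×9.9/((4.4+13)(9.9+13)) = 7.8711 kPa

Δσ_z ≈ 7.87 kPa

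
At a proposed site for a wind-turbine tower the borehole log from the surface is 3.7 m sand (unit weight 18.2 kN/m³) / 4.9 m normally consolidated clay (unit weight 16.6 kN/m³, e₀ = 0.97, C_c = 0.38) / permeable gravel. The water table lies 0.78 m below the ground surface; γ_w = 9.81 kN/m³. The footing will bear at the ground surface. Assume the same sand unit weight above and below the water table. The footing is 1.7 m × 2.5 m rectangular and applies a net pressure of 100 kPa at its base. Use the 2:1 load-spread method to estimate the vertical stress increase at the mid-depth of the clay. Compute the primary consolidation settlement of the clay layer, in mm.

S_c ≈ 44 mm

Mid-depth of clay below the ground surface: z = 3.7 + 4.9/2 = 6.15 m.
Total vertical stress at mid-clay: σ_v = 18.2×3.7 + 16.6×2.45 = 108.01 kPa.
Pore pressure: u = 9.81×(6.15 − 0.78) = 52.68 kPa.
Initial effective stress: σ'_0 = σ_v − u = 108.01 − 52.68 = 55.33 kPa.
Stress increase at mid-clay by the 2:1 spreading method:
Δσ = qBL/((B+z)(L+z)) = 100×1.7×2.5/((1.7+6.15)(2.5+6.15)) = 6.259 kPa
Final effective stress: σ'_f = σ'_0 + Δσ = 55.33 + 6.259 = 61.589 kPa.
Normally consolidated clay, so the full stress increment lies on the virgin compression line:
S_c = C_c·H/(1+e₀)·log₁₀(σ'_f/σ'_0) = 0.38×4.9/(1+0.97)×log₁₀(61.589/55.33)
    = 0.94518 × 0.046542 = 0.04399 m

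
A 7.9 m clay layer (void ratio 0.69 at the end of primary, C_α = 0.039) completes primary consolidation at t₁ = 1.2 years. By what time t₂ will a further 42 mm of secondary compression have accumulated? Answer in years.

t₂ ≈ 2.04 years

S_s = C_α·H/(1+e_p)·log₁₀(t₂/t₁) ⇒ log₁₀(t₂/t₁) = S_s·(1+e_p)/(C_α·H).
log₁₀(t₂/t₁) = 0.042 × (1+0.69) / (0.039×7.9) = 0.2304
t₂ = t₁ × 10^0.2304 = 1.2 × 1.7 = 2.04 years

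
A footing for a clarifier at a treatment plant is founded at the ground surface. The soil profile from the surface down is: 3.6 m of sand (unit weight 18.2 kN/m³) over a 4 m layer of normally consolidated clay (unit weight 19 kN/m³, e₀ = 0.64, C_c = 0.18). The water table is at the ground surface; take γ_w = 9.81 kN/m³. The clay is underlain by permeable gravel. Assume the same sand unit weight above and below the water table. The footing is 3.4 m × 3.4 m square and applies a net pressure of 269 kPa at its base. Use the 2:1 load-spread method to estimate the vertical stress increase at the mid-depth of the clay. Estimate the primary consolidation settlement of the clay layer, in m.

S_c ≈ 0.111 m

Mid-depth of clay below the ground surface: z = 3.6 + 4/2 = 5.6 m.
Total vertical stress at mid-clay: σ_v = 18.2×3.6 + 19×2 = 103.52 kPa.
Pore pressure: u = 9.81×(5.6 − 0) = 54.936 kPa.
Initial effective stress: σ'_0 = σ_v − u = 103.52 − 54.936 = 48.584 kPa.
Stress increase at mid-clay by the 2:1 spreading method:
Δσ = qBL/((B+z)(L+z)) = 269×3.4×3.4/((3.4+5.6)(3.4+5.6)) = 38.391 kPa
Final effective stress: σ'_f = σ'_0 + Δσ = 48.584 + 38.391 = 86.975 kPa.
Normally consolidated clay, so the full stress increment lies on the virgin compression line:
S_c = C_c·H/(1+e₀)·log₁₀(σ'_f/σ'_0) = 0.18×4/(1+0.64)×log₁₀(86.975/48.584)
    = 0.43902 × 0.2529 = 0.111 m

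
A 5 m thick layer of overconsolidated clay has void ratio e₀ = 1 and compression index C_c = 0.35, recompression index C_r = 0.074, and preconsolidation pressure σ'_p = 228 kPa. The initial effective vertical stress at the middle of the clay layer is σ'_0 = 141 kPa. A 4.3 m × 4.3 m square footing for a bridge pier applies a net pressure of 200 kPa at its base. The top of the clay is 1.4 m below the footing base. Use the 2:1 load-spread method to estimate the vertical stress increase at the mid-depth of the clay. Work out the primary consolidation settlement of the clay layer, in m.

S_c ≈ 0.0265 m

Mid-depth of clay below the footing base: z = 1.4 + 5/2 = 3.9 m.
Stress increase at mid-clay by the 2:1 spreading method:
Δσ = qBL/((B+z)(L+z)) = 200×4.3×4.3/((4.3+3.9)(4.3+3.9)) = 54.997 kPa
Final effective stress: σ'_f = 141 + 54.997 = 196 kPa.
σ'_f = 196 ≤ σ'_p = 228 kPa, so the clay remains overconsolidated and only the recompression index applies:
S_c = C_r·H/(1+e₀)·log₁₀(σ'_f/σ'_0) = 0.074×5/2×log₁₀(196/141)
    = 0.185 × 0.14304 = 0.02646 m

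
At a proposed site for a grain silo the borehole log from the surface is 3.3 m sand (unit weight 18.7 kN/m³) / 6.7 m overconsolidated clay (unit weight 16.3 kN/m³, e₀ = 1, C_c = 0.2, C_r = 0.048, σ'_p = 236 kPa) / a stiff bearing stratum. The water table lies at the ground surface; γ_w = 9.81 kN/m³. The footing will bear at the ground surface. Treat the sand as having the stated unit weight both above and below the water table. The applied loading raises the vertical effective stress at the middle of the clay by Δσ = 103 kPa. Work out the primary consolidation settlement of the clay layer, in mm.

S_c ≈ 77.1 mm

Mid-depth of clay below the ground surface: z = 3.3 + 6.7/2 = 6.65 m.
Total vertical stress at mid-clay: σ_v = 18.7×3.3 + 16.3×3.35 = 116.31 kPa.
Pore pressure: u = 9.81×(6.65 − 0) = 65.237 kPa.
Initial effective stress: σ'_0 = σ_v − u = 116.31 − 65.237 = 51.073 kPa.
Final effective stress: σ'_f = 51.073 + 103 = 154.07 kPa.
σ'_f = 154.07 ≤ σ'_p = 236 kPa, so the clay remains overconsolidated and only the recompression index applies:
S_c = C_r·H/(1+e₀)·log₁₀(σ'_f/σ'_0) = 0.048×6.7/2×log₁₀(154.07/51.073)
    = 0.1608 × 0.47953 = 0.07711 m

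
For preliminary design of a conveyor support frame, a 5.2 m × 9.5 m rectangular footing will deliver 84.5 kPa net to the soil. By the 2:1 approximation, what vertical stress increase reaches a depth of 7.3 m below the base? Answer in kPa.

Δσ_z ≈ 19.9 kPa

By the 2:1 method the load spreads at 1 horizontal : 2 vertical, so at depth z the loaded area has grown by z in each plan dimension:
Δσ = qBL/((B+z)(L+z)) = 84.5×5.2×9.5/((5.2+7.3)(9.5+7.3)) = 19.878 kPa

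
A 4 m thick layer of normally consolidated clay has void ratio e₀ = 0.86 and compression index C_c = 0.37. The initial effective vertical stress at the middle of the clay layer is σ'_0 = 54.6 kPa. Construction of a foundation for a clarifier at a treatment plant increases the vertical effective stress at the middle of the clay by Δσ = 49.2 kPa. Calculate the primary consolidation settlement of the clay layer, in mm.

S_c ≈ 222 mm

Final effective stress: σ'_f = σ'_0 + Δσ = 54.6 + 49.2 = 103.8 kPa.
Normally consolidated clay, so the full stress increment lies on the virgin compression line:
S_c = C_c·H/(1+e₀)·log₁₀(σ'_f/σ'_0) = 0.37×4/(1+0.86)×log₁₀(103.8/54.6)
    = 0.7957 × 0.279 = 0.222 m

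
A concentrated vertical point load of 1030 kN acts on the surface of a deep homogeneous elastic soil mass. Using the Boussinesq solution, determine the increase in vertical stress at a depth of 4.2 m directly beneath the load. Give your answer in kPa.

Boussinesq vertical stress below a point load on an elastic half-space:
Δσ_z = 3P/(2πz²) · [1 + (r/z)²]^(−5/2)
r/z = 0/4.2 = 0; [1+(r/z)²]^(−5/2) = 1.
Δσ_z = 3×1030/(2π×4.2²) × 1 = 27.879 × 1 = 27.88 kPa

Δσ_z ≈ 27.9 kPa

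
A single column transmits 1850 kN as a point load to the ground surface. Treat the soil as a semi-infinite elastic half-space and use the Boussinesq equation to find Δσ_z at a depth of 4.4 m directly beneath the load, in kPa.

Boussinesq vertical stress below a point load on an elastic half-space:
Δσ_z = 3P/(2πz²) · [1 + (r/z)²]^(−5/2)
r/z = 0/4.4 = 0; [1+(r/z)²]^(−5/2) = 1.
Δσ_z = 3×1850/(2π×4.4²) × 1 = 45.626 × 1 = 45.63 kPa

Δσ_z ≈ 45.6 kPa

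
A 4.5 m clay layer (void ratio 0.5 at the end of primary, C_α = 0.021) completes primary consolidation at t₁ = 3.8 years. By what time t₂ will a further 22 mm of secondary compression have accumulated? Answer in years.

t₂ ≈ 8.49 years

S_s = C_α·H/(1+e_p)·log₁₀(t₂/t₁) ⇒ log₁₀(t₂/t₁) = S_s·(1+e_p)/(C_α·H).
log₁₀(t₂/t₁) = 0.022 × (1+0.5) / (0.021×4.5) = 0.3492
t₂ = t₁ × 10^0.3492 = 3.8 × 2.235 = 8.492 years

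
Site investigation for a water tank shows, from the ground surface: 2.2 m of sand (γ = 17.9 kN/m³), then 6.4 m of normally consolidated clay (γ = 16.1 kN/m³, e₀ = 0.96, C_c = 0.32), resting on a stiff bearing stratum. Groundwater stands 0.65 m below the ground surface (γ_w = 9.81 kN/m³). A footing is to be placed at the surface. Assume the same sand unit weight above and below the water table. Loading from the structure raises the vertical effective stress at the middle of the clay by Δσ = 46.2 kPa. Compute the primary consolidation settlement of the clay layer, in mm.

Mid-depth of clay below the ground surface: z = 2.2 + 6.4/2 = 5.4 m.
Total vertical stress at mid-clay: σ_v = 17.9×2.2 + 16.1×3.2 = 90.9 kPa.
Pore pressure: u = 9.81×(5.4 − 0.65) = 46.598 kPa.
Initial effective stress: σ'_0 = σ_v − u = 90.9 − 46.598 = 44.302 kPa.
Final effective stress: σ'_f = σ'_0 + Δσ = 44.302 + 46.2 = 90.502 kPa.
Normally consolidated clay, so the full stress increment lies on the virgin compression line:
S_c = C_c·H/(1+e₀)·log₁₀(σ'_f/σ'_0) = 0.32×6.4/(1+0.96)×log₁₀(90.502/44.302)
    = 1.0449 × 0.31023 = 0.3242 m

S_c ≈ 324 mm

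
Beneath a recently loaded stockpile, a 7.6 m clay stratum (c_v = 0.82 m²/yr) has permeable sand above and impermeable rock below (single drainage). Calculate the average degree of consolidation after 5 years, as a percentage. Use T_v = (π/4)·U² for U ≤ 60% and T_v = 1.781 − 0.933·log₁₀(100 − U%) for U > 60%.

Drainage path length: H_d = H = 7.6 m (single drainage).
T_v = c_v·t/H_d² = 0.82×5/7.6² = 0.070983.
T_v = 0.070983 corresponds to the U ≤ 60% branch:
U = √(4T_v/π) = 0.3006

U ≈ 30.1 %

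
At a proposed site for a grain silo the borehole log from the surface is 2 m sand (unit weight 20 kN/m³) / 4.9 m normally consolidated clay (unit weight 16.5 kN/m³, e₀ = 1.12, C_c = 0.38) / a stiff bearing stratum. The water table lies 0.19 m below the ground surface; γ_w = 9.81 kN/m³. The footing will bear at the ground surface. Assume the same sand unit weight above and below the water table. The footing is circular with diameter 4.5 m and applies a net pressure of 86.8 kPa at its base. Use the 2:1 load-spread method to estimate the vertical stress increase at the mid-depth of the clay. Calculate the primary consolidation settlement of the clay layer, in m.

Mid-depth of clay below the ground surface: z = 2 + 4.9/2 = 4.45 m.
Total vertical stress at mid-clay: σ_v = 20×2 + 16.5×2.45 = 80.425 kPa.
Pore pressure: u = 9.81×(4.45 − 0.19) = 41.791 kPa.
Initial effective stress: σ'_0 = σ_v − u = 80.425 − 41.791 = 38.634 kPa.
Stress increase at mid-clay by the 2:1 spreading method:
Δσ ≈ qD²/(D+z)² = 86.8×4.5²/(4.5+4.45)² = 21.943 kPa
Final effective stress: σ'_f = σ'_0 + Δσ = 38.634 + 21.943 = 60.577 kPa.
Normally consolidated clay, so the full stress increment lies on the virgin compression line:
S_c = C_c·H/(1+e₀)·log₁₀(σ'_f/σ'_0) = 0.38×4.9/(1+1.12)×log₁₀(60.577/38.634)
    = 0.8783 × 0.19534 = 0.1716 m

S_c ≈ 0.172 m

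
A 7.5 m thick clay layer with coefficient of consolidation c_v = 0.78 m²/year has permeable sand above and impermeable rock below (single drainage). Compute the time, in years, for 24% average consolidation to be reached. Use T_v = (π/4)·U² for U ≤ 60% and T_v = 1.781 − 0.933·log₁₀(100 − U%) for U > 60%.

t ≈ 3.26 years

Drainage path length: H_d = H = 7.5 m (single drainage).
U ≤ 60%: T_v = (π/4)·U² = (π/4)×0.24² = 0.045239.
t = T_v·H_d²/c_v = 0.045239×7.5²/0.78 = 3.262 years.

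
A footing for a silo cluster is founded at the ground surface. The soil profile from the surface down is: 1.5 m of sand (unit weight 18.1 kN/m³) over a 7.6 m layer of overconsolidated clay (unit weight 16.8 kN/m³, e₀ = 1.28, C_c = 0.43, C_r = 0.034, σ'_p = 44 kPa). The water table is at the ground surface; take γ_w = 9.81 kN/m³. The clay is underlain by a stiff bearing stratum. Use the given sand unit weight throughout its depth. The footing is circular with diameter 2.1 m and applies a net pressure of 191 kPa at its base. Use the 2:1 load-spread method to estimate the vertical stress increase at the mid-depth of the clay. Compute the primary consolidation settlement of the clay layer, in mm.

S_c ≈ 138 mm

Mid-depth of clay below the ground surface: z = 1.5 + 7.6/2 = 5.3 m.
Total vertical stress at mid-clay: σ_v = 18.1×1.5 + 16.8×3.8 = 90.99 kPa.
Pore pressure: u = 9.81×(5.3 − 0) = 51.993 kPa.
Initial effective stress: σ'_0 = σ_v − u = 90.99 − 51.993 = 38.997 kPa.
Stress increase at mid-clay by the 2:1 spreading method:
Δσ ≈ qD²/(D+z)² = 191×2.1²/(2.1+5.3)² = 15.382 kPa
Final effective stress: σ'_f = 38.997 + 15.382 = 54.379 kPa.
σ'_f = 54.379 > σ'_p = 44 kPa, so the stress path crosses the preconsolidation pressure — recompression up to σ'_p, then virgin compression beyond:
S_c = H/(1+e₀)·[C_r·log₁₀(σ'_p/σ'_0) + C_c·log₁₀(σ'_f/σ'_p)]
    = 7.6/2.28 × [0.034×log₁₀(44/38.997) + 0.43×log₁₀(54.379/44)]
    = 3.3333 × [0.0017823 + 0.039551] = 0.1378 m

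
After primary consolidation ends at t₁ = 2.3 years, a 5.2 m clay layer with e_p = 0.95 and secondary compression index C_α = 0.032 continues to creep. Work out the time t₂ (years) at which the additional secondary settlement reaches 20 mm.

t₂ ≈ 3.95 years

S_s = C_α·H/(1+e_p)·log₁₀(t₂/t₁) ⇒ log₁₀(t₂/t₁) = S_s·(1+e_p)/(C_α·H).
log₁₀(t₂/t₁) = 0.02 × (1+0.95) / (0.032×5.2) = 0.2344
t₂ = t₁ × 10^0.2344 = 2.3 × 1.715 = 3.946 years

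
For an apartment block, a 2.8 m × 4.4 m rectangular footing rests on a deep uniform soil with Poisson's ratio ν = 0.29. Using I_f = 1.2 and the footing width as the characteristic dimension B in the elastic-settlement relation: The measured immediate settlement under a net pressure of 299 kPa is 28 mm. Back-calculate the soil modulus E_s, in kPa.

S_e = q·B·(1−ν²)/E_s · I_f  ⇒  E_s = q·B·(1−ν²)·I_f / S_e.
E_s = 299 × 2.8 × 0.9159 × 1.2 / 0.028 = 32860 kPa

E_s ≈ 32900 kPa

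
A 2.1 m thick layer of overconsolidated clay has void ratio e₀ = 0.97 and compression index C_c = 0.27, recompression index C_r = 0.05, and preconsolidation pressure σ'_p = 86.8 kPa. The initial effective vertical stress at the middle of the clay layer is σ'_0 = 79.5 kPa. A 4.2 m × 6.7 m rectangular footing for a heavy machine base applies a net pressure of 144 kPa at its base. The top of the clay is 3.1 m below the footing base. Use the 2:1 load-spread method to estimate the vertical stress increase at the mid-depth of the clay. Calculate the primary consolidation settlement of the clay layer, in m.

Mid-depth of clay below the footing base: z = 3.1 + 2.1/2 = 4.15 m.
Stress increase at mid-clay by the 2:1 spreading method:
Δσ = qBL/((B+z)(L+z)) = 144×4.2×6.7/((4.2+4.15)(6.7+4.15)) = 44.727 kPa
Final effective stress: σ'_f = 79.5 + 44.727 = 124.23 kPa.
σ'_f = 124.23 > σ'_p = 86.8 kPa, so the stress path crosses the preconsolidation pressure — recompression up to σ'_p, then virgin compression beyond:
S_c = H/(1+e₀)·[C_r·log₁₀(σ'_p/σ'_0) + C_c·log₁₀(σ'_f/σ'_p)]
    = 2.1/1.97 × [0.05×log₁₀(86.8/79.5) + 0.27×log₁₀(124.23/86.8)]
    = 1.066 × [0.0019076 + 0.042041] = 0.04685 m

S_c ≈ 0.0468 m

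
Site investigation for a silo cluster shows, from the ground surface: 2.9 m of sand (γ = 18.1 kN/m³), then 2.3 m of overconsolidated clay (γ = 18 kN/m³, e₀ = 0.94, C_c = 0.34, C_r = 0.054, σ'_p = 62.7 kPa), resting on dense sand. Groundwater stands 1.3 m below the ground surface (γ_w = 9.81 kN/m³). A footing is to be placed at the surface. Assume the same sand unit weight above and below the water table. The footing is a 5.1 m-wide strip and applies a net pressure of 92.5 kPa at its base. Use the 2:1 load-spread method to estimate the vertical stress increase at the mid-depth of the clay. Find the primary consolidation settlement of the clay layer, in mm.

Mid-depth of clay below the ground surface: z = 2.9 + 2.3/2 = 4.05 m.
Total vertical stress at mid-clay: σ_v = 18.1×2.9 + 18×1.15 = 73.19 kPa.
Pore pressure: u = 9.81×(4.05 − 1.3) = 26.978 kPa.
Initial effective stress: σ'_0 = σ_v − u = 73.19 − 26.978 = 46.212 kPa.
Stress increase at mid-clay by the 2:1 spreading method:
Δσ = qB/(B+z) = 92.5×5.1/(5.1+4.05) = 51.557 kPa
Final effective stress: σ'_f = 46.212 + 51.557 = 97.769 kPa.
σ'_f = 97.769 > σ'_p = 62.7 kPa, so the stress path crosses the preconsolidation pressure — recompression up to σ'_p, then virgin compression beyond:
S_c = H/(1+e₀)·[C_r·log₁₀(σ'_p/σ'_0) + C_c·log₁₀(σ'_f/σ'_p)]
    = 2.3/1.94 × [0.054×log₁₀(62.7/46.212) + 0.34×log₁₀(97.769/62.7)]
    = 1.1856 × [0.0071557 + 0.065597] = 0.08626 m

S_c ≈ 86.3 mm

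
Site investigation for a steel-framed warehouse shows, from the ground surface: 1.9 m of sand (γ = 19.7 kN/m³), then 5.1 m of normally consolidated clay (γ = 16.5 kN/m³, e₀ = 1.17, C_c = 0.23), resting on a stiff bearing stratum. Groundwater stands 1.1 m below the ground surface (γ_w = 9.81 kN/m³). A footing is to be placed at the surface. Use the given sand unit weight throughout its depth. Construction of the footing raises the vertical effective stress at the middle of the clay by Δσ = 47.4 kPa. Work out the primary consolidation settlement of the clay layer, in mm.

Mid-depth of clay below the ground surface: z = 1.9 + 5.1/2 = 4.45 m.
Total vertical stress at mid-clay: σ_v = 19.7×1.9 + 16.5×2.55 = 79.505 kPa.
Pore pressure: u = 9.81×(4.45 − 1.1) = 32.864 kPa.
Initial effective stress: σ'_0 = σ_v − u = 79.505 − 32.864 = 46.641 kPa.
Final effective stress: σ'_f = σ'_0 + Δσ = 46.641 + 47.4 = 94.041 kPa.
Normally consolidated clay, so the full stress increment lies on the virgin compression line:
S_c = C_c·H/(1+e₀)·log₁₀(σ'_f/σ'_0) = 0.23×5.1/(1+1.17)×log₁₀(94.041/46.641)
    = 0.54055 × 0.30455 = 0.1646 m

S_c ≈ 165 mm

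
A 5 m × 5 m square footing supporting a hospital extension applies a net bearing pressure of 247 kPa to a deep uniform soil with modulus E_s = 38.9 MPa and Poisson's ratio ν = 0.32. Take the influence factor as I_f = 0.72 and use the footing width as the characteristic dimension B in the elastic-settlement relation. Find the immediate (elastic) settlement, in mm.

Immediate (elastic) settlement: S_e = q·B·(1−ν²)/E_s · I_f.
E_s = 38.9 MPa = 38900 kPa.
S_e = 247 × 5 × (1 − 0.32²) / 38900 × 0.72
    = 247 × 5 × 0.8976 / 38900 × 0.72
    = 0.02052 m = 20.52 mm

S_e ≈ 20.5 mm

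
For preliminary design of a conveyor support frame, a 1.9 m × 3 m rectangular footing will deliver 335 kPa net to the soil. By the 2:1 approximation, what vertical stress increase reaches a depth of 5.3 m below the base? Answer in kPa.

Δσ_z ≈ 32 kPa

By the 2:1 method the load spreads at 1 horizontal : 2 vertical, so at depth z the loaded area has grown by z in each plan dimension:
Δσ = qBL/((B+z)(L+z)) = 335×1.9×3/((1.9+5.3)(3+5.3)) = 31.953 kPa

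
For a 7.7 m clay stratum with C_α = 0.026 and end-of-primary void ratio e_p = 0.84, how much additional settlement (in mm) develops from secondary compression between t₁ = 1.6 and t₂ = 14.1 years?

S_s ≈ 103 mm

Secondary compression: S_s = C_α·H/(1+e_p)·log₁₀(t₂/t₁)
S_s = 0.026×7.7/(1+0.84)×log₁₀(14.1/1.6)
    = 0.1088 × 0.9451 = 0.1028 m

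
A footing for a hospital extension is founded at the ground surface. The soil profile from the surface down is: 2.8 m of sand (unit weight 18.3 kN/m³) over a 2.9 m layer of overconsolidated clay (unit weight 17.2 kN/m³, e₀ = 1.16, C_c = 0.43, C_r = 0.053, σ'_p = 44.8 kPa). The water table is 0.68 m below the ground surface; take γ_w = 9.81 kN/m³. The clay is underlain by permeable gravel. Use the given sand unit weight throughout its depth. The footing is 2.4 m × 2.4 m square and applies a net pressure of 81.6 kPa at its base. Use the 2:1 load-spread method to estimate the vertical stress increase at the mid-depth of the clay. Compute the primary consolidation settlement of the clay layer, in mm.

Mid-depth of clay below the ground surface: z = 2.8 + 2.9/2 = 4.25 m.
Total vertical stress at mid-clay: σ_v = 18.3×2.8 + 17.2×1.45 = 76.18 kPa.
Pore pressure: u = 9.81×(4.25 − 0.68) = 35.022 kPa.
Initial effective stress: σ'_0 = σ_v − u = 76.18 − 35.022 = 41.158 kPa.
Stress increase at mid-clay by the 2:1 spreading method:
Δσ = qBL/((B+z)(L+z)) = 81.6×2.4×2.4/((2.4+4.25)(2.4+4.25)) = 10.628 kPa
Final effective stress: σ'_f = 41.158 + 10.628 = 51.786 kPa.
σ'_f = 51.786 > σ'_p = 44.8 kPa, so the stress path crosses the preconsolidation pressure — recompression up to σ'_p, then virgin compression beyond:
S_c = H/(1+e₀)·[C_r·log₁₀(σ'_p/σ'_0) + C_c·log₁₀(σ'_f/σ'_p)]
    = 2.9/2.16 × [0.053×log₁₀(44.8/41.158) + 0.43×log₁₀(51.786/44.8)]
    = 1.3426 × [0.0019517 + 0.027062] = 0.03895 m

S_c ≈ 39 mm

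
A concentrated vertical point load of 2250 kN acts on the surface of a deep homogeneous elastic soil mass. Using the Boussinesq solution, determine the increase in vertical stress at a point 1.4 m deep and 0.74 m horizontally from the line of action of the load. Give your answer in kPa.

Δσ_z ≈ 296 kPa

Boussinesq vertical stress below a point load on an elastic half-space:
Δσ_z = 3P/(2πz²) · [1 + (r/z)²]^(−5/2)
r/z = 0.74/1.4 = 0.52857; [1+(r/z)²]^(−5/2) = 0.54013.
Δσ_z = 3×2250/(2π×1.4²) × 0.54013 = 548.11 × 0.54013 = 296.1 kPa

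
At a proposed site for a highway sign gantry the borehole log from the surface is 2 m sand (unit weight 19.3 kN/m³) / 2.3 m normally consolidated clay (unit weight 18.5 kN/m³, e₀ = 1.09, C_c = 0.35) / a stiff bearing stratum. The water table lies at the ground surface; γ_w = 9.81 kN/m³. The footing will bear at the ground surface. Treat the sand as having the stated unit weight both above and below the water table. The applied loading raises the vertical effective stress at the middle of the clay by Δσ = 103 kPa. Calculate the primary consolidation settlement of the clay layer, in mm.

S_c ≈ 254 mm

Mid-depth of clay below the ground surface: z = 2 + 2.3/2 = 3.15 m.
Total vertical stress at mid-clay: σ_v = 19.3×2 + 18.5×1.15 = 59.875 kPa.
Pore pressure: u = 9.81×(3.15 − 0) = 30.902 kPa.
Initial effective stress: σ'_0 = σ_v − u = 59.875 − 30.902 = 28.973 kPa.
Final effective stress: σ'_f = σ'_0 + Δσ = 28.973 + 103 = 131.97 kPa.
Normally consolidated clay, so the full stress increment lies on the virgin compression line:
S_c = C_c·H/(1+e₀)·log₁₀(σ'_f/σ'_0) = 0.35×2.3/(1+1.09)×log₁₀(131.97/28.973)
    = 0.38517 × 0.65848 = 0.2536 m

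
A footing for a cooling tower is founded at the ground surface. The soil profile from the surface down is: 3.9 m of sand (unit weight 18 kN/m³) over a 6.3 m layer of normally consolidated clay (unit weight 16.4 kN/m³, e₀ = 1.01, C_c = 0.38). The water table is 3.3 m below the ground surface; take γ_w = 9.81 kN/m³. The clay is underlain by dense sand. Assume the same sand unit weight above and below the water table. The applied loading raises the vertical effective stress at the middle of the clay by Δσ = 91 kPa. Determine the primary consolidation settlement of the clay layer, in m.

Mid-depth of clay below the ground surface: z = 3.9 + 6.3/2 = 7.05 m.
Total vertical stress at mid-clay: σ_v = 18×3.9 + 16.4×3.15 = 121.86 kPa.
Pore pressure: u = 9.81×(7.05 − 3.3) = 36.788 kPa.
Initial effective stress: σ'_0 = σ_v − u = 121.86 − 36.788 = 85.072 kPa.
Final effective stress: σ'_f = σ'_0 + Δσ = 85.072 + 91 = 176.07 kPa.
Normally consolidated clay, so the full stress increment lies on the virgin compression line:
S_c = C_c·H/(1+e₀)·log₁₀(σ'_f/σ'_0) = 0.38×6.3/(1+1.01)×log₁₀(176.07/85.072)
    = 1.191 × 0.3159 = 0.3762 m

S_c ≈ 0.376 m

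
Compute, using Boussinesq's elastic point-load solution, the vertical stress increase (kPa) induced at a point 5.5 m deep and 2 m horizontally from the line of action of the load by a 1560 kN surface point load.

Δσ_z ≈ 18.1 kPa

Boussinesq vertical stress below a point load on an elastic half-space:
Δσ_z = 3P/(2πz²) · [1 + (r/z)²]^(−5/2)
r/z = 2/5.5 = 0.36364; [1+(r/z)²]^(−5/2) = 0.7331.
Δσ_z = 3×1560/(2π×5.5²) × 0.7331 = 24.623 × 0.7331 = 18.05 kPa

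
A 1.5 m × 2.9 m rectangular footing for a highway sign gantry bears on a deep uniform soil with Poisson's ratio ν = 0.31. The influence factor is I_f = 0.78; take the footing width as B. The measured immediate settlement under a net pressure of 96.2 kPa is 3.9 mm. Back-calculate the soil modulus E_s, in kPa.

E_s ≈ 26100 kPa

S_e = q·B·(1−ν²)/E_s · I_f  ⇒  E_s = q·B·(1−ν²)·I_f / S_e.
E_s = 96.2 × 1.5 × 0.9039 × 0.78 / 0.0039 = 26090 kPa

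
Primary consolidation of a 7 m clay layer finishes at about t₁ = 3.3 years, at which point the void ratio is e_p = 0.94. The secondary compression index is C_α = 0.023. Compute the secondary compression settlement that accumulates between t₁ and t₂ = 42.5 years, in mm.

S_s ≈ 92.1 mm

Secondary compression: S_s = C_α·H/(1+e_p)·log₁₀(t₂/t₁)
S_s = 0.023×7/(1+0.94)×log₁₀(42.5/3.3)
    = 0.08299 × 1.11 = 0.09211 m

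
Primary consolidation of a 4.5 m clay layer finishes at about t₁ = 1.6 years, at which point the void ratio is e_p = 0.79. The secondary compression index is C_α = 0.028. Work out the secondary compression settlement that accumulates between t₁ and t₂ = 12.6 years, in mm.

Secondary compression: S_s = C_α·H/(1+e_p)·log₁₀(t₂/t₁)
S_s = 0.028×4.5/(1+0.79)×log₁₀(12.6/1.6)
    = 0.07039 × 0.8963 = 0.06309 m

S_s ≈ 63.1 mm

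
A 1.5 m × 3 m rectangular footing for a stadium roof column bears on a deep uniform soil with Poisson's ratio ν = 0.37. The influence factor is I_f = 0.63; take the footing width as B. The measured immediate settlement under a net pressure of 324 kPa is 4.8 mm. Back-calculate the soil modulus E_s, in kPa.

E_s ≈ 55100 kPa

S_e = q·B·(1−ν²)/E_s · I_f  ⇒  E_s = q·B·(1−ν²)·I_f / S_e.
E_s = 324 × 1.5 × 0.8631 × 0.63 / 0.0048 = 55050 kPa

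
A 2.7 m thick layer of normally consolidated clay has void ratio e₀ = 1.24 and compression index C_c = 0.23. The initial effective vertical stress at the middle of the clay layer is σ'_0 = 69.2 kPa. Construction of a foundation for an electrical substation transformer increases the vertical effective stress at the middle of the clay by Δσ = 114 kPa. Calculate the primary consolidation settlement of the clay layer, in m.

S_c ≈ 0.117 m

Final effective stress: σ'_f = σ'_0 + Δσ = 69.2 + 114 = 183.2 kPa.
Normally consolidated clay, so the full stress increment lies on the virgin compression line:
S_c = C_c·H/(1+e₀)·log₁₀(σ'_f/σ'_0) = 0.23×2.7/(1+1.24)×log₁₀(183.2/69.2)
    = 0.27723 × 0.42282 = 0.1172 m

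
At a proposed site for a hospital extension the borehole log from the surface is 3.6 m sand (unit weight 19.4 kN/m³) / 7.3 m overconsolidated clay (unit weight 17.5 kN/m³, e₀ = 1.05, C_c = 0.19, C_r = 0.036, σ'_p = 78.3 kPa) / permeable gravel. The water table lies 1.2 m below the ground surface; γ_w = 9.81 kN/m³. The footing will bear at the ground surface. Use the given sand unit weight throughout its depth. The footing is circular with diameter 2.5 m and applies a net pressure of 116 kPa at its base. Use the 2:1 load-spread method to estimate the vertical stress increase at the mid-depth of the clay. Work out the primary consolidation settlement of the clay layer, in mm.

S_c ≈ 16.4 mm

Mid-depth of clay below the ground surface: z = 3.6 + 7.3/2 = 7.25 m.
Total vertical stress at mid-clay: σ_v = 19.4×3.6 + 17.5×3.65 = 133.72 kPa.
Pore pressure: u = 9.81×(7.25 − 1.2) = 59.351 kPa.
Initial effective stress: σ'_0 = σ_v − u = 133.72 − 59.351 = 74.369 kPa.
Stress increase at mid-clay by the 2:1 spreading method:
Δσ ≈ qD²/(D+z)² = 116×2.5²/(2.5+7.25)² = 7.6266 kPa
Final effective stress: σ'_f = 74.369 + 7.6266 = 81.996 kPa.
σ'_f = 81.996 > σ'_p = 78.3 kPa, so the stress path crosses the preconsolidation pressure — recompression up to σ'_p, then virgin compression beyond:
S_c = H/(1+e₀)·[C_r·log₁₀(σ'_p/σ'_0) + C_c·log₁₀(σ'_f/σ'_p)]
    = 7.3/2.05 × [0.036×log₁₀(78.3/74.369) + 0.19×log₁₀(81.996/78.3)]
    = 3.561 × [0.00080531 + 0.0038059] = 0.01642 m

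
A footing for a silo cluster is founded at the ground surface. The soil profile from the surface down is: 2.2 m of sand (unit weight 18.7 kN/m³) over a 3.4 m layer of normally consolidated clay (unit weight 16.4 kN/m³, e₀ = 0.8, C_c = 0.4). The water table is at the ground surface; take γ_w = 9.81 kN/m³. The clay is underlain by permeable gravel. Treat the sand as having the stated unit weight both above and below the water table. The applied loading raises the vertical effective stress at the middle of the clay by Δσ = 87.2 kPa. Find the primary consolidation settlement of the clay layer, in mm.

S_c ≈ 441 mm

Mid-depth of clay below the ground surface: z = 2.2 + 3.4/2 = 3.9 m.
Total vertical stress at mid-clay: σ_v = 18.7×2.2 + 16.4×1.7 = 69.02 kPa.
Pore pressure: u = 9.81×(3.9 − 0) = 38.259 kPa.
Initial effective stress: σ'_0 = σ_v − u = 69.02 − 38.259 = 30.761 kPa.
Final effective stress: σ'_f = σ'_0 + Δσ = 30.761 + 87.2 = 117.96 kPa.
Normally consolidated clay, so the full stress increment lies on the virgin compression line:
S_c = C_c·H/(1+e₀)·log₁₀(σ'_f/σ'_0) = 0.4×3.4/(1+0.8)×log₁₀(117.96/30.761)
    = 0.75556 × 0.58373 = 0.441 m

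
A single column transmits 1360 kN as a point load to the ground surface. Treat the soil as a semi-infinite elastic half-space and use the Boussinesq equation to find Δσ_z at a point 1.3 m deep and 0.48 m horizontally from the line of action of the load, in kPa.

Boussinesq vertical stress below a point load on an elastic half-space:
Δσ_z = 3P/(2πz²) · [1 + (r/z)²]^(−5/2)
r/z = 0.48/1.3 = 0.36923; [1+(r/z)²]^(−5/2) = 0.7265.
Δσ_z = 3×1360/(2π×1.3²) × 0.7265 = 384.23 × 0.7265 = 279.1 kPa

Δσ_z ≈ 279 kPa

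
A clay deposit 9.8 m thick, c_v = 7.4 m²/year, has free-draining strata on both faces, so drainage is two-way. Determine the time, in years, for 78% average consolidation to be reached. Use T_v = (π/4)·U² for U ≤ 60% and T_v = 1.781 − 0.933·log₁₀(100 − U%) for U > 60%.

Drainage path length: H_d = H/2 = 4.9 m (double drainage).
U > 60%: T_v = 1.781 − 0.933·log₁₀(100 − 78) = 0.52852.
t = T_v·H_d²/c_v = 0.52852×4.9²/7.4 = 1.715 years.

t ≈ 1.71 years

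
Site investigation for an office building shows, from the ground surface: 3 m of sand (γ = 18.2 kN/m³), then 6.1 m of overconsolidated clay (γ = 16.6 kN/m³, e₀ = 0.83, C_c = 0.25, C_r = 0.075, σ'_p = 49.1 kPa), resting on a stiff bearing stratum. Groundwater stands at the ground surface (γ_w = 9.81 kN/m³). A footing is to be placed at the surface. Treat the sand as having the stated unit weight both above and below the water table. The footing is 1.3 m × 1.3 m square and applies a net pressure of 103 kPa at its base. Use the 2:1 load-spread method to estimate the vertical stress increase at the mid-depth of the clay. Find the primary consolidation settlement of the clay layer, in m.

Mid-depth of clay below the ground surface: z = 3 + 6.1/2 = 6.05 m.
Total vertical stress at mid-clay: σ_v = 18.2×3 + 16.6×3.05 = 105.23 kPa.
Pore pressure: u = 9.81×(6.05 − 0) = 59.351 kPa.
Initial effective stress: σ'_0 = σ_v − u = 105.23 − 59.351 = 45.879 kPa.
Stress increase at mid-clay by the 2:1 spreading method:
Δσ = qBL/((B+z)(L+z)) = 103×1.3×1.3/((1.3+6.05)(1.3+6.05)) = 3.2222 kPa
Final effective stress: σ'_f = 45.879 + 3.2222 = 49.101 kPa.
σ'_f = 49.101 > σ'_p = 49.1 kPa, so the stress path crosses the preconsolidation pressure — recompression up to σ'_p, then virgin compression beyond:
S_c = H/(1+e₀)·[C_r·log₁₀(σ'_p/σ'_0) + C_c·log₁₀(σ'_f/σ'_p)]
    = 6.1/1.83 × [0.075×log₁₀(49.1/45.879) + 0.25×log₁₀(49.101/49.1)]
    = 3.3333 × [0.0022101 + 2.2113e-06] = 0.007374 m

S_c ≈ 0.00737 m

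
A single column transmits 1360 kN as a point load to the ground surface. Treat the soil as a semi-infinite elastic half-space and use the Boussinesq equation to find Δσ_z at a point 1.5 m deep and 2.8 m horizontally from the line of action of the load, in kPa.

Boussinesq vertical stress below a point load on an elastic half-space:
Δσ_z = 3P/(2πz²) · [1 + (r/z)²]^(−5/2)
r/z = 2.8/1.5 = 1.8667; [1+(r/z)²]^(−5/2) = 0.023482.
Δσ_z = 3×1360/(2π×1.5²) × 0.023482 = 288.6 × 0.023482 = 6.777 kPa

Δσ_z ≈ 6.78 kPa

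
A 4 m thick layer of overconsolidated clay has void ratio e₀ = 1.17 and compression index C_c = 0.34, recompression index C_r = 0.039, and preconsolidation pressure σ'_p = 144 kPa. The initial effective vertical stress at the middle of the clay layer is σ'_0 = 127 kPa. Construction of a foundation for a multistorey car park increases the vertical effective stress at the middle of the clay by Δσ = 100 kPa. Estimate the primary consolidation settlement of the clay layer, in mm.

Final effective stress: σ'_f = 127 + 100 = 227 kPa.
σ'_f = 227 > σ'_p = 144 kPa, so the stress path crosses the preconsolidation pressure — recompression up to σ'_p, then virgin compression beyond:
S_c = H/(1+e₀)·[C_r·log₁₀(σ'_p/σ'_0) + C_c·log₁₀(σ'_f/σ'_p)]
    = 4/2.17 × [0.039×log₁₀(144/127) + 0.34×log₁₀(227/144)]
    = 1.8433 × [0.0021278 + 0.067206] = 0.1278 m

S_c ≈ 128 mm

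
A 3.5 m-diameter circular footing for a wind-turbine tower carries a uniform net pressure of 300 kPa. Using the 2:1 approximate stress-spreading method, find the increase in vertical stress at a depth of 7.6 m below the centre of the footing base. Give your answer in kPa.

By the 2:1 method the load spreads at 1 horizontal : 2 vertical, so at depth z the loaded area has grown by z in each plan dimension:
Δσ ≈ qD²/(D+z)² = 300×3.5²/(3.5+7.6)² = 29.827 kPa

Δσ_z ≈ 29.8 kPa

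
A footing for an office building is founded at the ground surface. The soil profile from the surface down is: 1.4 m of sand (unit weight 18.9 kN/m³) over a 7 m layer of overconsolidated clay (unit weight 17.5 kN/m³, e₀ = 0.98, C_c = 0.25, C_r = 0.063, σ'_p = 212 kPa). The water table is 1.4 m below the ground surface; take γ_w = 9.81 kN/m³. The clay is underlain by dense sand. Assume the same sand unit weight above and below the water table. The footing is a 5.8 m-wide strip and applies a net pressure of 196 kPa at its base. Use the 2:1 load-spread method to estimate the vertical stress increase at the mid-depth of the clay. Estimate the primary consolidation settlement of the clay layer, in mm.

Mid-depth of clay below the ground surface: z = 1.4 + 7/2 = 4.9 m.
Total vertical stress at mid-clay: σ_v = 18.9×1.4 + 17.5×3.5 = 87.71 kPa.
Pore pressure: u = 9.81×(4.9 − 1.4) = 34.335 kPa.
Initial effective stress: σ'_0 = σ_v − u = 87.71 − 34.335 = 53.375 kPa.
Stress increase at mid-clay by the 2:1 spreading method:
Δσ = qB/(B+z) = 196×5.8/(5.8+4.9) = 106.24 kPa
Final effective stress: σ'_f = 53.375 + 106.24 = 159.62 kPa.
σ'_f = 159.62 ≤ σ'_p = 212 kPa, so the clay remains overconsolidated and only the recompression index applies:
S_c = C_r·H/(1+e₀)·log₁₀(σ'_f/σ'_0) = 0.063×7/1.98×log₁₀(159.62/53.375)
    = 0.22273 × 0.47575 = 0.106 m

S_c ≈ 106 mm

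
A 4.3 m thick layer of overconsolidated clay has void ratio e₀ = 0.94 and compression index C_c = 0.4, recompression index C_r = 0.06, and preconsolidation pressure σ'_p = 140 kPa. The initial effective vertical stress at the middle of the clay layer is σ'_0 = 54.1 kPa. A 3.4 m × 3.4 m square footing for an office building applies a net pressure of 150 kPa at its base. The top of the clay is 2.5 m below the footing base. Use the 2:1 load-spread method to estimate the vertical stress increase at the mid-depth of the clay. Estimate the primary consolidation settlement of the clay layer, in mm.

S_c ≈ 23.2 mm

Mid-depth of clay below the footing base: z = 2.5 + 4.3/2 = 4.65 m.
Stress increase at mid-clay by the 2:1 spreading method:
Δσ = qBL/((B+z)(L+z)) = 150×3.4×3.4/((3.4+4.65)(3.4+4.65)) = 26.758 kPa
Final effective stress: σ'_f = 54.1 + 26.758 = 80.858 kPa.
σ'_f = 80.858 ≤ σ'_p = 140 kPa, so the clay remains overconsolidated and only the recompression index applies:
S_c = C_r·H/(1+e₀)·log₁₀(σ'_f/σ'_0) = 0.06×4.3/1.94×log₁₀(80.858/54.1)
    = 0.13299 × 0.17453 = 0.02321 m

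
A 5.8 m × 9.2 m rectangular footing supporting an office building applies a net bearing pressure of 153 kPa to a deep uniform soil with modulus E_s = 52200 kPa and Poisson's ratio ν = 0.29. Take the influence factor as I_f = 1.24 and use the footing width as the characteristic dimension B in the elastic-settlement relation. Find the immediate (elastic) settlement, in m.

Immediate (elastic) settlement: S_e = q·B·(1−ν²)/E_s · I_f.
S_e = 153 × 5.8 × (1 − 0.29²) / 52200 × 1.24
    = 153 × 5.8 × 0.9159 / 52200 × 1.24
    = 0.01931 m

S_e ≈ 0.0193 m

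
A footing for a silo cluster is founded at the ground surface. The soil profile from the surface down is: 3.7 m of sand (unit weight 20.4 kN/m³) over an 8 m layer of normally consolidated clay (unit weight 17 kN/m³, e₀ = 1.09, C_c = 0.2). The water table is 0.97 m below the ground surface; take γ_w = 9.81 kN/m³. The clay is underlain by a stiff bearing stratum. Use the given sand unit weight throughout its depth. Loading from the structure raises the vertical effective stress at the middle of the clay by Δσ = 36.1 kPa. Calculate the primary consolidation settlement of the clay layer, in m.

S_c ≈ 0.127 m

Mid-depth of clay below the ground surface: z = 3.7 + 8/2 = 7.7 m.
Total vertical stress at mid-clay: σ_v = 20.4×3.7 + 17×4 = 143.48 kPa.
Pore pressure: u = 9.81×(7.7 − 0.97) = 66.021 kPa.
Initial effective stress: σ'_0 = σ_v − u = 143.48 − 66.021 = 77.459 kPa.
Final effective stress: σ'_f = σ'_0 + Δσ = 77.459 + 36.1 = 113.56 kPa.
Normally consolidated clay, so the full stress increment lies on the virgin compression line:
S_c = C_c·H/(1+e₀)·log₁₀(σ'_f/σ'_0) = 0.2×8/(1+1.09)×log₁₀(113.56/77.459)
    = 0.76555 × 0.16615 = 0.1272 m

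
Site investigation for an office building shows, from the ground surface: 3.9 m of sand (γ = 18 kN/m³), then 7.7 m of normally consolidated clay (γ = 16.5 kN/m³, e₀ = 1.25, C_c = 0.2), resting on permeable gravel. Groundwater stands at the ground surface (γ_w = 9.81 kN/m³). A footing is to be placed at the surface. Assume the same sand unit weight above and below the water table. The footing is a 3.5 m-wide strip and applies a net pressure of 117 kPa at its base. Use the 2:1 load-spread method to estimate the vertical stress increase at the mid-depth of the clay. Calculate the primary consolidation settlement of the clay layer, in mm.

S_c ≈ 145 mm

Mid-depth of clay below the ground surface: z = 3.9 + 7.7/2 = 7.75 m.
Total vertical stress at mid-clay: σ_v = 18×3.9 + 16.5×3.85 = 133.72 kPa.
Pore pressure: u = 9.81×(7.75 − 0) = 76.028 kPa.
Initial effective stress: σ'_0 = σ_v − u = 133.72 − 76.028 = 57.692 kPa.
Stress increase at mid-clay by the 2:1 spreading method:
Δσ = qB/(B+z) = 117×3.5/(3.5+7.75) = 36.4 kPa
Final effective stress: σ'_f = σ'_0 + Δσ = 57.692 + 36.4 = 94.092 kPa.
Normally consolidated clay, so the full stress increment lies on the virgin compression line:
S_c = C_c·H/(1+e₀)·log₁₀(σ'_f/σ'_0) = 0.2×7.7/(1+1.25)×log₁₀(94.092/57.692)
    = 0.68444 × 0.21244 = 0.1454 m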